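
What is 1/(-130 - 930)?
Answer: -1/1060 ≈ -0.00094340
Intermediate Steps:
1/(-130 - 930) = 1/(-1060) = -1/1060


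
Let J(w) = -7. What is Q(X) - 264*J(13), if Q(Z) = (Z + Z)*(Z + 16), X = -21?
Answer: 2058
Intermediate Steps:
Q(Z) = 2*Z*(16 + Z) (Q(Z) = (2*Z)*(16 + Z) = 2*Z*(16 + Z))
Q(X) - 264*J(13) = 2*(-21)*(16 - 21) - 264*(-7) = 2*(-21)*(-5) + 1848 = 210 + 1848 = 2058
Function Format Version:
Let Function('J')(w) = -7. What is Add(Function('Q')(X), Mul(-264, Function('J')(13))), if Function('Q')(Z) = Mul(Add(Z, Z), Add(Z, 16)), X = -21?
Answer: 2058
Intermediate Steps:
Function('Q')(Z) = Mul(2, Z, Add(16, Z)) (Function('Q')(Z) = Mul(Mul(2, Z), Add(16, Z)) = Mul(2, Z, Add(16, Z)))
Add(Function('Q')(X), Mul(-264, Function('J')(13))) = Add(Mul(2, -21, Add(16, -21)), Mul(-264, -7)) = Add(Mul(2, -21, -5), 1848) = Add(210, 1848) = 2058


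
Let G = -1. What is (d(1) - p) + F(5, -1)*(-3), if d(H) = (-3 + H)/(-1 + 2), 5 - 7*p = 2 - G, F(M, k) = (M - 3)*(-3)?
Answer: 110/7 ≈ 15.714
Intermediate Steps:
F(M, k) = 9 - 3*M (F(M, k) = (-3 + M)*(-3) = 9 - 3*M)
p = 2/7 (p = 5/7 - (2 - 1*(-1))/7 = 5/7 - (2 + 1)/7 = 5/7 - ⅐*3 = 5/7 - 3/7 = 2/7 ≈ 0.28571)
d(H) = -3 + H (d(H) = (-3 + H)/1 = (-3 + H)*1 = -3 + H)
(d(1) - p) + F(5, -1)*(-3) = ((-3 + 1) - 1*2/7) + (9 - 3*5)*(-3) = (-2 - 2/7) + (9 - 15)*(-3) = -16/7 - 6*(-3) = -16/7 + 18 = 110/7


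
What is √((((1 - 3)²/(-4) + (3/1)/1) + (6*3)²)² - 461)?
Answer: √105815 ≈ 325.29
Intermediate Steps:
√((((1 - 3)²/(-4) + (3/1)/1) + (6*3)²)² - 461) = √((((-2)²*(-¼) + (3*1)*1) + 18²)² - 461) = √(((4*(-¼) + 3*1) + 324)² - 461) = √(((-1 + 3) + 324)² - 461) = √((2 + 324)² - 461) = √(326² - 461) = √(106276 - 461) = √105815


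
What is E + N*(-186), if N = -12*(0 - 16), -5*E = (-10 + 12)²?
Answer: -178564/5 ≈ -35713.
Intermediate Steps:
E = -⅘ (E = -(-10 + 12)²/5 = -⅕*2² = -⅕*4 = -⅘ ≈ -0.80000)
N = 192 (N = -12*(-16) = 192)
E + N*(-186) = -⅘ + 192*(-186) = -⅘ - 35712 = -178564/5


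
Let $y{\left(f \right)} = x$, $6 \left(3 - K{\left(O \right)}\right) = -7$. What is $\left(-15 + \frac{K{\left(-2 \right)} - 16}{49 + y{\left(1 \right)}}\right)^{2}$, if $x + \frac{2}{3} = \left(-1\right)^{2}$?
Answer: $\frac{20349121}{87616} \approx 232.25$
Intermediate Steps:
$x = \frac{1}{3}$ ($x = - \frac{2}{3} + \left(-1\right)^{2} = - \frac{2}{3} + 1 = \frac{1}{3} \approx 0.33333$)
$K{\left(O \right)} = \frac{25}{6}$ ($K{\left(O \right)} = 3 - - \frac{7}{6} = 3 + \frac{7}{6} = \frac{25}{6}$)
$y{\left(f \right)} = \frac{1}{3}$
$\left(-15 + \frac{K{\left(-2 \right)} - 16}{49 + y{\left(1 \right)}}\right)^{2} = \left(-15 + \frac{\frac{25}{6} - 16}{49 + \frac{1}{3}}\right)^{2} = \left(-15 - \frac{71}{6 \cdot \frac{148}{3}}\right)^{2} = \left(-15 - \frac{71}{296}\right)^{2} = \left(- \frac{4511}{296}\right)^{2} = \frac{20349121}{87616}$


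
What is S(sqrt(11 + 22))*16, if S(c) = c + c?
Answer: 32*sqrt(33) ≈ 183.83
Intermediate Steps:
S(c) = 2*c
S(sqrt(11 + 22))*16 = (2*sqrt(11 + 22))*16 = (2*sqrt(33))*16 = 32*sqrt(33)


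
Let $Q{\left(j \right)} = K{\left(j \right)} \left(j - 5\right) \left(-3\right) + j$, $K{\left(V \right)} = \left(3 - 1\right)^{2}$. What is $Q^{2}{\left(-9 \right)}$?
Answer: $25281$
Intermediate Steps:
$K{\left(V \right)} = 4$ ($K{\left(V \right)} = 2^{2} = 4$)
$Q{\left(j \right)} = 60 - 11 j$ ($Q{\left(j \right)} = 4 \left(j - 5\right) \left(-3\right) + j = 4 \left(-5 + j\right) \left(-3\right) + j = \left(-20 + 4 j\right) \left(-3\right) + j = \left(60 - 12 j\right) + j = 60 - 11 j$)
$Q^{2}{\left(-9 \right)} = \left(60 - -99\right)^{2} = \left(60 + 99\right)^{2} = 159^{2} = 25281$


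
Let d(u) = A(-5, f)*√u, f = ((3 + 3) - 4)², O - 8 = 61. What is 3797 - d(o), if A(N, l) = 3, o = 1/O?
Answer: 3797 - √69/23 ≈ 3796.6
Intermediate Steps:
O = 69 (O = 8 + 61 = 69)
f = 4 (f = (6 - 4)² = 2² = 4)
o = 1/69 ≈ 0.014493
d(u) = 3*√u
3797 - d(o) = 3797 - 3*√(1/69) = 3797 - 3*√69/69 = 3797 - √69/23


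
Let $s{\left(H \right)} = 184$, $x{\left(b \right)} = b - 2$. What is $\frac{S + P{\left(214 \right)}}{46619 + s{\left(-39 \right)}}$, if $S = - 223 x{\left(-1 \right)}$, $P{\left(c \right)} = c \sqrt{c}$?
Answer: $\frac{223}{15601} + \frac{214 \sqrt{214}}{46803} \approx 0.081182$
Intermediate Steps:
$x{\left(b \right)} = -2 + b$
$P{\left(c \right)} = c^{\frac{3}{2}}$
$S = 669$ ($S = - 223 \left(-2 - 1\right) = \left(-223\right) \left(-3\right) = 669$)
$\frac{S + P{\left(214 \right)}}{46619 + s{\left(-39 \right)}} = \frac{669 + 214^{\frac{3}{2}}}{46619 + 184} = \frac{669 + 214 \sqrt{214}}{46803} = \left(669 + 214 \sqrt{214}\right) \frac{1}{46803} = \frac{223}{15601} + \frac{214 \sqrt{214}}{46803}$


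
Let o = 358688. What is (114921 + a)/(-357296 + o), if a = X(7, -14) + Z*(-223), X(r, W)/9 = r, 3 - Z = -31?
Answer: 53701/696 ≈ 77.157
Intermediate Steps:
Z = 34 (Z = 3 - 1*(-31) = 3 + 31 = 34)
X(r, W) = 9*r
a = -7519 (a = 9*7 + 34*(-223) = 63 - 7582 = -7519)
(114921 + a)/(-357296 + o) = (114921 - 7519)/(-357296 + 358688) = 107402/1392 = 107402*(1/1392) = 53701/696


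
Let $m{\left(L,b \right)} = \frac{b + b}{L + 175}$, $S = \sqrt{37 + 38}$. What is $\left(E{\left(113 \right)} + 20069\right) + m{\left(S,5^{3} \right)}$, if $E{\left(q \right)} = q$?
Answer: $\frac{12332077}{611} - \frac{25 \sqrt{3}}{611} \approx 20183.0$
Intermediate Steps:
$S = 5 \sqrt{3}$ ($S = \sqrt{75} = 5 \sqrt{3} \approx 8.6602$)
$m{\left(L,b \right)} = \frac{2 b}{175 + L}$
$\left(E{\left(113 \right)} + 20069\right) + m{\left(S,5^{3} \right)} = \left(113 + 20069\right) + \frac{2 \cdot 5^{3}}{175 + 5 \sqrt{3}} = 20182 + 2 \cdot 125 \frac{1}{175 + 5 \sqrt{3}} = 20182 + \frac{250}{175 + 5 \sqrt{3}}$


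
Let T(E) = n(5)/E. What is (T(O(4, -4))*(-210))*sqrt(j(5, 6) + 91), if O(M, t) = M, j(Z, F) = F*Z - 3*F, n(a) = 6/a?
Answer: -63*sqrt(103) ≈ -639.38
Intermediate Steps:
j(Z, F) = -3*F + F*Z
T(E) = 6/(5*E) (T(E) = (6/5)/E = (6*(1/5))/E = 6/(5*E))
(T(O(4, -4))*(-210))*sqrt(j(5, 6) + 91) = (((6/5)/4)*(-210))*sqrt(6*(-3 + 5) + 91) = (((6/5)*(1/4))*(-210))*sqrt(6*2 + 91) = ((3/10)*(-210))*sqrt(12 + 91) = -63*sqrt(103)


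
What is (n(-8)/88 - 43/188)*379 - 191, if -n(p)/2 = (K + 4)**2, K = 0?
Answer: -859263/2068 ≈ -415.50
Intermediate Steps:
n(p) = -32 (n(p) = -2*(0 + 4)**2 = -2*4**2 = -2*16 = -32)
(n(-8)/88 - 43/188)*379 - 191 = (-32/88 - 43/188)*379 - 191 = (-32*1/88 - 43*1/188)*379 - 191 = (-4/11 - 43/188)*379 - 191 = -1225/2068*379 - 191 = -464275/2068 - 191 = -859263/2068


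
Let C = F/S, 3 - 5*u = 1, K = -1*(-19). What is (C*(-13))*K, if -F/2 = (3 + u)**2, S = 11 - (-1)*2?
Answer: 10982/25 ≈ 439.28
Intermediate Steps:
K = 19
S = 13 (S = 11 - 1*(-2) = 11 + 2 = 13)
u = 2/5 (u = 3/5 - 1/5*1 = 3/5 - 1/5 = 2/5 ≈ 0.40000)
F = -578/25 (F = -2*(3 + 2/5)**2 = -2*(17/5)**2 = -2*289/25 = -578/25 ≈ -23.120)
C = -578/325 (C = -578/25/13 = -578/25*1/13 = -578/325 ≈ -1.7785)
(C*(-13))*K = -578/325*(-13)*19 = (578/25)*19 = 10982/25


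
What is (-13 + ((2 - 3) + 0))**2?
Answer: 196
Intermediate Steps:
(-13 + ((2 - 3) + 0))**2 = (-13 + (-1 + 0))**2 = (-13 - 1)**2 = (-14)**2 = 196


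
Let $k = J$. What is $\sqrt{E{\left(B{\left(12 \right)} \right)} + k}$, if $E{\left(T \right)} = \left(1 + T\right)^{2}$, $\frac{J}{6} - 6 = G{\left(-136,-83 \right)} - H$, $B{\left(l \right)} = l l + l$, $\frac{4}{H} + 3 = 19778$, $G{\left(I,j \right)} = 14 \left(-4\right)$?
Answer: $\frac{\sqrt{380867647741}}{3955} \approx 156.04$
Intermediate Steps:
$G{\left(I,j \right)} = -56$
$H = \frac{4}{19775}$ ($H = \frac{4}{-3 + 19778} = \frac{4}{19775} \approx 0.00020228$)
$B{\left(l \right)} = l + l^{2}$ ($B{\left(l \right)} = l^{2} + l = l + l^{2}$)
$J = - \frac{5932524}{19775}$ ($J = 36 + 6 \left(-56 - \frac{4}{19775}\right) = 36 + 6 \left(- \frac{1107404}{19775}\right) = 36 - \frac{6644424}{19775} = - \frac{5932524}{19775} \approx -300.0$)
$k = - \frac{5932524}{19775} \approx -300.0$
$\sqrt{E{\left(B{\left(12 \right)} \right)} + k} = \sqrt{\left(1 + 12 \left(1 + 12\right)\right)^{2} - \frac{5932524}{19775}} = \sqrt{\left(1 + 12 \cdot 13\right)^{2} - \frac{5932524}{19775}} = \sqrt{\left(1 + 156\right)^{2} - \frac{5932524}{19775}} = \sqrt{157^{2} - \frac{5932524}{19775}} = \sqrt{24649 - \frac{5932524}{19775}} = \sqrt{\frac{481501451}{19775}} = \frac{\sqrt{380867647741}}{3955}$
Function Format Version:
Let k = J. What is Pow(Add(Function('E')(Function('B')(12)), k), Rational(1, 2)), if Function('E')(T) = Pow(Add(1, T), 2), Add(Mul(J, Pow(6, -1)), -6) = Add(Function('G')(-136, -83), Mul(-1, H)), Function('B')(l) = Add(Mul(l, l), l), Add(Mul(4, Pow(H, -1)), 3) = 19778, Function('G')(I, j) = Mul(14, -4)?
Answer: Mul(Rational(1, 3955), Pow(380867647741, Rational(1, 2))) ≈ 156.04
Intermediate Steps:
Function('G')(I, j) = -56
H = Rational(4, 19775) (H = Mul(4, Pow(Add(-3, 19778), -1)) = Mul(4, Pow(19775, -1)) = Mul(4, Rational(1, 19775)) = Rational(4, 19775) ≈ 0.00020228)
Function('B')(l) = Add(l, Pow(l, 2)) (Function('B')(l) = Add(Pow(l, 2), l) = Add(l, Pow(l, 2)))
J = Rational(-5932524, 19775) (J = Add(36, Mul(6, Add(-56, Mul(-1, Rational(4, 19775))))) = Add(36, Mul(6, Add(-56, Rational(-4, 19775)))) = Add(36, Mul(6, Rational(-1107404, 19775))) = Add(36, Rational(-6644424, 19775)) = Rational(-5932524, 19775) ≈ -300.00)
k = Rational(-5932524, 19775) ≈ -300.00
Pow(Add(Function('E')(Function('B')(12)), k), Rational(1, 2)) = Pow(Add(Pow(Add(1, Mul(12, Add(1, 12))), 2), Rational(-5932524, 19775)), Rational(1, 2)) = Pow(Add(Pow(Add(1, Mul(12, 13)), 2), Rational(-5932524, 19775)), Rational(1, 2)) = Pow(Add(Pow(Add(1, 156), 2), Rational(-5932524, 19775)), Rational(1, 2)) = Pow(Add(Pow(157, 2), Rational(-5932524, 19775)), Rational(1, 2)) = Pow(Add(24649, Rational(-5932524, 19775)), Rational(1, 2)) = Pow(Rational(481501451, 19775), Rational(1, 2)) = Mul(Rational(1, 3955), Pow(380867647741, Rational(1, 2)))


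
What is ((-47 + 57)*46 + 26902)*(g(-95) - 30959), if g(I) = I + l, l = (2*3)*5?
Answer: -848878688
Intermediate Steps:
l = 30 (l = 6*5 = 30)
g(I) = 30 + I (g(I) = I + 30 = 30 + I)
((-47 + 57)*46 + 26902)*(g(-95) - 30959) = ((-47 + 57)*46 + 26902)*((30 - 95) - 30959) = (10*46 + 26902)*(-65 - 30959) = (460 + 26902)*(-31024) = 27362*(-31024) = -848878688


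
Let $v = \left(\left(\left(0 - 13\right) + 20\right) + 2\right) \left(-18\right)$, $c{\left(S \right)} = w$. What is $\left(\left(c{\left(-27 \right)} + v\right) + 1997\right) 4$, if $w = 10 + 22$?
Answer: $7468$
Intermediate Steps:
$w = 32$
$c{\left(S \right)} = 32$
$v = -162$ ($v = \left(\left(\left(0 - 13\right) + 20\right) + 2\right) \left(-18\right) = \left(\left(-13 + 20\right) + 2\right) \left(-18\right) = \left(7 + 2\right) \left(-18\right) = 9 \left(-18\right) = -162$)
$\left(\left(c{\left(-27 \right)} + v\right) + 1997\right) 4 = \left(\left(32 - 162\right) + 1997\right) 4 = \left(-130 + 1997\right) 4 = 1867 \cdot 4 = 7468$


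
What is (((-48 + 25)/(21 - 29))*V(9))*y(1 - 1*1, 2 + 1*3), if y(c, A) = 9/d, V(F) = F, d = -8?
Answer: -1863/64 ≈ -29.109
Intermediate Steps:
y(c, A) = -9/8 (y(c, A) = 9/(-8) = 9*(-⅛) = -9/8)
(((-48 + 25)/(21 - 29))*V(9))*y(1 - 1*1, 2 + 1*3) = (((-48 + 25)/(21 - 29))*9)*(-9/8) = (-23/(-8)*9)*(-9/8) = (-23*(-⅛)*9)*(-9/8) = ((23/8)*9)*(-9/8) = (207/8)*(-9/8) = -1863/64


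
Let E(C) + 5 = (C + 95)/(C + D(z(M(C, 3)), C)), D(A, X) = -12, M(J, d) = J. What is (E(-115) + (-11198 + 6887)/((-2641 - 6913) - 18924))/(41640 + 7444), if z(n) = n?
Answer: -16966473/177522397304 ≈ -9.5574e-5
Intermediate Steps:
E(C) = -5 + (95 + C)/(-12 + C) (E(C) = -5 + (C + 95)/(C - 12) = -5 + (95 + C)/(-12 + C))
(E(-115) + (-11198 + 6887)/((-2641 - 6913) - 18924))/(41640 + 7444) = ((155 - 4*(-115))/(-12 - 115) + (-11198 + 6887)/((-2641 - 6913) - 18924))/(41640 + 7444) = ((155 + 460)/(-127) - 4311/(-9554 - 18924))/49084 = (-1/127*615 - 4311/(-28478))*(1/49084) = (-615/127 - 4311*(-1/28478))*(1/49084) = (-615/127 + 4311/28478)*(1/49084) = -16966473/3616706*1/49084 = -16966473/177522397304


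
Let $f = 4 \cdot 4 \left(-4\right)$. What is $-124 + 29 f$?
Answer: $-1980$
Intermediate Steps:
$f = -64$ ($f = 16 \left(-4\right) = -64$)
$-124 + 29 f = -124 + 29 \left(-64\right) = -124 - 1856 = -1980$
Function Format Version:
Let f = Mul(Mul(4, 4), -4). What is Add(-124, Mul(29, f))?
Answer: -1980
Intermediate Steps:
f = -64 (f = Mul(16, -4) = -64)
Add(-124, Mul(29, f)) = Add(-124, Mul(29, -64)) = Add(-124, -1856) = -1980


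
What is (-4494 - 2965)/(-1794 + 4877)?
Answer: -7459/3083 ≈ -2.4194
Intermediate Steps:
(-4494 - 2965)/(-1794 + 4877) = -7459/3083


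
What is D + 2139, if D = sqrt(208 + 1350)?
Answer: 2139 + sqrt(1558) ≈ 2178.5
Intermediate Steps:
D = sqrt(1558) ≈ 39.471
D + 2139 = sqrt(1558) + 2139 = 2139 + sqrt(1558)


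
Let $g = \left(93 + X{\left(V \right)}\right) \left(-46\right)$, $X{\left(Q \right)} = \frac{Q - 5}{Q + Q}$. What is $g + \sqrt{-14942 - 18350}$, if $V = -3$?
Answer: $- \frac{13018}{3} + 2 i \sqrt{8323} \approx -4339.3 + 182.46 i$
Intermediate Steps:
$X{\left(Q \right)} = \frac{-5 + Q}{2 Q}$
$g = - \frac{13018}{3}$ ($g = \left(93 + \frac{-5 - 3}{2 \left(-3\right)}\right) \left(-46\right) = \left(93 + \frac{1}{2} \left(- \frac{1}{3}\right) \left(-8\right)\right) \left(-46\right) = \left(93 + \frac{4}{3}\right) \left(-46\right) = \frac{283}{3} \left(-46\right) = - \frac{13018}{3} \approx -4339.3$)
$g + \sqrt{-14942 - 18350} = - \frac{13018}{3} + \sqrt{-14942 - 18350} = - \frac{13018}{3} + \sqrt{-33292} = - \frac{13018}{3} + 2 i \sqrt{8323}$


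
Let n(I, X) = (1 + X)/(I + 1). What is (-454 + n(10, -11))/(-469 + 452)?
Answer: 5004/187 ≈ 26.759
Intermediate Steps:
n(I, X) = (1 + X)/(1 + I)
(-454 + n(10, -11))/(-469 + 452) = (-454 + (1 - 11)/(1 + 10))/(-469 + 452) = (-454 - 10/11)/(-17) = (-454 + (1/11)*(-10))*(-1/17) = (-454 - 10/11)*(-1/17) = -5004/11*(-1/17) = 5004/187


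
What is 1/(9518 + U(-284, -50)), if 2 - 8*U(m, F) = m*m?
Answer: -4/2255 ≈ -0.0017738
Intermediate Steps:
U(m, F) = ¼ - m²/8 (U(m, F) = ¼ - m*m/8 = ¼ - m²/8)
1/(9518 + U(-284, -50)) = 1/(9518 + (¼ - ⅛*(-284)²)) = 1/(9518 + (¼ - ⅛*80656)) = 1/(9518 + (¼ - 10082)) = 1/(9518 - 40327/4) = 1/(-2255/4) = -4/2255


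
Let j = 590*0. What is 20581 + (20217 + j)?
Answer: 40798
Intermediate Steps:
j = 0
20581 + (20217 + j) = 20581 + (20217 + 0) = 20581 + 20217 = 40798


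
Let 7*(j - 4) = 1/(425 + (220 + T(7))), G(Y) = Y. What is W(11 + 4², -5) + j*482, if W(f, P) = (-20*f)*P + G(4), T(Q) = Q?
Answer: 10570465/2282 ≈ 4632.1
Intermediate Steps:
W(f, P) = 4 - 20*P*f (W(f, P) = (-20*f)*P + 4 = -20*P*f + 4 = 4 - 20*P*f)
j = 18257/4564 (j = 4 + 1/(7*(425 + (220 + 7))) = 4 + 1/(7*(425 + 227)) = 4 + (⅐)/652 = 4 + (⅐)*(1/652) = 4 + 1/4564 = 18257/4564 ≈ 4.0002)
W(11 + 4², -5) + j*482 = (4 - 20*(-5)*(11 + 4²)) + (18257/4564)*482 = (4 - 20*(-5)*(11 + 16)) + 4399937/2282 = (4 - 20*(-5)*27) + 4399937/2282 = (4 + 2700) + 4399937/2282 = 2704 + 4399937/2282 = 10570465/2282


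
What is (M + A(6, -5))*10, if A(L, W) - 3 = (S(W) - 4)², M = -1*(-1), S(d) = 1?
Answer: 130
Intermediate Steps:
M = 1
A(L, W) = 12 (A(L, W) = 3 + (1 - 4)² = 3 + (-3)² = 3 + 9 = 12)
(M + A(6, -5))*10 = (1 + 12)*10 = 13*10 = 130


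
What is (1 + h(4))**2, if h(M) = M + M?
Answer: 81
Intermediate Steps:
h(M) = 2*M
(1 + h(4))**2 = (1 + 2*4)**2 = (1 + 8)**2 = 9**2 = 81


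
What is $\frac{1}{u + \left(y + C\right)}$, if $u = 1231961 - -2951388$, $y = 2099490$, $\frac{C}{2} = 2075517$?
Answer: $\frac{1}{10433873} \approx 9.5842 \cdot 10^{-8}$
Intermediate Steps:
$C = 4151034$ ($C = 2 \cdot 2075517 = 4151034$)
$u = 4183349$ ($u = 1231961 + 2951388 = 4183349$)
$\frac{1}{u + \left(y + C\right)} = \frac{1}{4183349 + \left(2099490 + 4151034\right)} = \frac{1}{4183349 + 6250524} = \frac{1}{10433873}$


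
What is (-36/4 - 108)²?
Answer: 13689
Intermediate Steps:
(-36/4 - 108)² = (-36*¼ - 108)² = (-9 - 108)² = (-117)² = 13689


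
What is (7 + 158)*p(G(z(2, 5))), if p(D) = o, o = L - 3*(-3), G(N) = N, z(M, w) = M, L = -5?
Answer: 660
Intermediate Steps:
o = 4 (o = -5 - 3*(-3) = -5 + 9 = 4)
p(D) = 4
(7 + 158)*p(G(z(2, 5))) = (7 + 158)*4 = 165*4 = 660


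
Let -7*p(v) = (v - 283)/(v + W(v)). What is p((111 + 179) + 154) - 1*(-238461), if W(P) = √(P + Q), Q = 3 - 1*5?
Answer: 23451918861/98347 + 23*√442/196694 ≈ 2.3846e+5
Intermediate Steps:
Q = -2 (Q = 3 - 5 = -2)
W(P) = √(-2 + P) (W(P) = √(P - 2) = √(-2 + P))
p(v) = -(-283 + v)/(7*(v + √(-2 + v))) (p(v) = -(v - 283)/(7*(v + √(-2 + v))) = -(-283 + v)/(7*(v + √(-2 + v))))
p((111 + 179) + 154) - 1*(-238461) = (283 - ((111 + 179) + 154))/(7*(((111 + 179) + 154) + √(-2 + ((111 + 179) + 154)))) - 1*(-238461) = (283 - (290 + 154))/(7*((290 + 154) + √(-2 + (290 + 154)))) + 238461 = (283 - 1*444)/(7*(444 + √(-2 + 444))) + 238461 = (283 - 444)/(7*(444 + √442)) + 238461 = (⅐)*(-161)/(444 + √442) + 238461 = -23/(444 + √442) + 238461 = 238461 - 23/(444 + √442)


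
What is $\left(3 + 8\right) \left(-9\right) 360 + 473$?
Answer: $-35167$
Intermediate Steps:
$\left(3 + 8\right) \left(-9\right) 360 + 473 = 11 \left(-9\right) 360 + 473 = \left(-99\right) 360 + 473 = -35640 + 473 = -35167$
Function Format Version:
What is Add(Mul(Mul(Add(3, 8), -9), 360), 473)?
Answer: -35167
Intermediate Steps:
Add(Mul(Mul(Add(3, 8), -9), 360), 473) = Add(Mul(Mul(11, -9), 360), 473) = Add(Mul(-99, 360), 473) = Add(-35640, 473) = -35167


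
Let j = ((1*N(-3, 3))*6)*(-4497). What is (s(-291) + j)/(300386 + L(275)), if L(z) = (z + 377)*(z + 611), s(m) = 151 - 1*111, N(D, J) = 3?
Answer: -40453/439029 ≈ -0.092142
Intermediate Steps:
s(m) = 40 (s(m) = 151 - 111 = 40)
j = -80946 (j = ((1*3)*6)*(-4497) = (3*6)*(-4497) = 18*(-4497) = -80946)
L(z) = (377 + z)*(611 + z)
(s(-291) + j)/(300386 + L(275)) = (40 - 80946)/(300386 + (230347 + 275² + 988*275)) = -80906/(300386 + (230347 + 75625 + 271700)) = -80906/(300386 + 577672) = -80906/878058 = -80906*1/878058 = -40453/439029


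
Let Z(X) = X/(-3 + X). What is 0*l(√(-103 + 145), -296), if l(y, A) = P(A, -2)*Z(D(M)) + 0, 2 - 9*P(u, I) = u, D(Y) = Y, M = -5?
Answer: 0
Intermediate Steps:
P(u, I) = 2/9 - u/9
Z(X) = X/(-3 + X)
l(y, A) = 5/36 - 5*A/72 (l(y, A) = (2/9 - A/9)*(-5/(-3 - 5)) + 0 = (2/9 - A/9)*(-5/(-8)) + 0 = (2/9 - A/9)*(-5*(-⅛)) + 0 = (2/9 - A/9)*(5/8) + 0 = (5/36 - 5*A/72) + 0 = 5/36 - 5*A/72)
0*l(√(-103 + 145), -296) = 0*(5/36 - 5/72*(-296)) = 0*(5/36 + 185/9) = 0*(745/36) = 0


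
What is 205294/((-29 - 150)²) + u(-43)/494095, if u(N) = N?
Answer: 101433361167/15831297895 ≈ 6.4071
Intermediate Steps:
205294/((-29 - 150)²) + u(-43)/494095 = 205294/((-29 - 150)²) - 43/494095 = 205294/((-179)²) - 43*1/494095 = 205294/32041 - 43/494095 = 101433361167/15831297895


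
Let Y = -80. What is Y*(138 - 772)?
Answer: 50720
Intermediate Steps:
Y*(138 - 772) = -80*(138 - 772) = -80*(-634) = 50720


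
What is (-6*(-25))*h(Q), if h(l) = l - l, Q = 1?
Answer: 0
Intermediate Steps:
h(l) = 0
(-6*(-25))*h(Q) = -6*(-25)*0 = 150*0 = 0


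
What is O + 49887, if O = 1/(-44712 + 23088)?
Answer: 1078756487/21624 ≈ 49887.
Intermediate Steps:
O = -1/21624 (O = 1/(-21624) = -1/21624 ≈ -4.6245e-5)
O + 49887 = -1/21624 + 49887 = 1078756487/21624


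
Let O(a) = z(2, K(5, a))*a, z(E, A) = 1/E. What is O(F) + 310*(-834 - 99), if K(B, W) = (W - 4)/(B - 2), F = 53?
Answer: -578407/2 ≈ -2.8920e+5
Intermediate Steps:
K(B, W) = (-4 + W)/(-2 + B)
O(a) = a/2
O(F) + 310*(-834 - 99) = (½)*53 + 310*(-834 - 99) = 53/2 + 310*(-933) = 53/2 - 289230 = -578407/2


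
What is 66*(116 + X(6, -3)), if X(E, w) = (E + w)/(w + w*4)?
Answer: 38214/5 ≈ 7642.8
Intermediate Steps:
X(E, w) = (E + w)/(5*w) (X(E, w) = (E + w)/(w + 4*w) = (E + w)/((5*w)) = (E + w)*(1/(5*w)) = (E + w)/(5*w))
66*(116 + X(6, -3)) = 66*(116 + (⅕)*(6 - 3)/(-3)) = 66*(116 + (⅕)*(-⅓)*3) = 66*(116 - ⅕) = 66*(579/5) = 38214/5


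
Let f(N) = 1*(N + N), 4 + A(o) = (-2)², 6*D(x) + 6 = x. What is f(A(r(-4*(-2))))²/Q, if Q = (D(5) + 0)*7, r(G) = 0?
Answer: 0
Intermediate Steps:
D(x) = -1 + x/6
A(o) = 0 (A(o) = -4 + (-2)² = -4 + 4 = 0)
Q = -7/6 (Q = ((-1 + (⅙)*5) + 0)*7 = ((-1 + ⅚) + 0)*7 = (-⅙ + 0)*7 = -⅙*7 = -7/6 ≈ -1.1667)
f(N) = 2*N (f(N) = 1*(2*N) = 2*N)
f(A(r(-4*(-2))))²/Q = (2*0)²/(-7/6) = 0²*(-6/7) = 0*(-6/7) = 0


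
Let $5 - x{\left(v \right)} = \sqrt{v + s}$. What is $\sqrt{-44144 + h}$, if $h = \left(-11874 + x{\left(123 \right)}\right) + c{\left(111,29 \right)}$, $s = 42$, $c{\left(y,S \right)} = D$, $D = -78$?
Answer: $\sqrt{-56091 - \sqrt{165}} \approx 236.86 i$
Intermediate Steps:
$c{\left(y,S \right)} = -78$
$x{\left(v \right)} = 5 - \sqrt{42 + v}$ ($x{\left(v \right)} = 5 - \sqrt{v + 42} = 5 - \sqrt{42 + v}$)
$h = -11947 - \sqrt{165}$ ($h = \left(-11874 + \left(5 - \sqrt{42 + 123}\right)\right) - 78 = \left(-11874 + \left(5 - \sqrt{165}\right)\right) - 78 = \left(-11869 - \sqrt{165}\right) - 78 = -11947 - \sqrt{165} \approx -11960.0$)
$\sqrt{-44144 + h} = \sqrt{-44144 - \left(11947 + \sqrt{165}\right)} = \sqrt{-56091 - \sqrt{165}}$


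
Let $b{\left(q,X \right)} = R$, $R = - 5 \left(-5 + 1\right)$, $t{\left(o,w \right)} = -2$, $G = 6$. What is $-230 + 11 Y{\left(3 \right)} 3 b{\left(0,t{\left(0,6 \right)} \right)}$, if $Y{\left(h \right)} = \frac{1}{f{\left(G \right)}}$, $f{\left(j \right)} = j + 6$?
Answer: $-175$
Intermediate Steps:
$R = 20$ ($R = \left(-5\right) \left(-4\right) = 20$)
$b{\left(q,X \right)} = 20$
$f{\left(j \right)} = 6 + j$
$Y{\left(h \right)} = \frac{1}{12}$ ($Y{\left(h \right)} = \frac{1}{6 + 6} = \frac{1}{12}$)
$-230 + 11 Y{\left(3 \right)} 3 b{\left(0,t{\left(0,6 \right)} \right)} = -230 + 11 \cdot \frac{1}{12} \cdot 3 \cdot 20 = -230 + 11 \cdot \frac{1}{4} \cdot 20 = -230 + 11 \cdot 5 = -230 + 55 = -175$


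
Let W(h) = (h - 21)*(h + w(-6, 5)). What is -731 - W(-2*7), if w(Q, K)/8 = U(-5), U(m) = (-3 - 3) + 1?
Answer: -2621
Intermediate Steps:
U(m) = -5 (U(m) = -6 + 1 = -5)
w(Q, K) = -40 (w(Q, K) = 8*(-5) = -40)
W(h) = (-40 + h)*(-21 + h) (W(h) = (h - 21)*(h - 40) = (-21 + h)*(-40 + h) = (-40 + h)*(-21 + h))
-731 - W(-2*7) = -731 - (840 + (-2*7)² - (-122)*7) = -731 - (840 + (-14)² - 61*(-14)) = -731 - (840 + 196 + 854) = -731 - 1*1890 = -731 - 1890 = -2621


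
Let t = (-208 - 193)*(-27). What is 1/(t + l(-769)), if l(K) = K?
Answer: 1/10058 ≈ 9.9423e-5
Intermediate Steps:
t = 10827 (t = -401*(-27) = 10827)
1/(t + l(-769)) = 1/(10827 - 769) = 1/10058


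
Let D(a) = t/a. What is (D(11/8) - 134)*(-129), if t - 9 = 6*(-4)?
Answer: 205626/11 ≈ 18693.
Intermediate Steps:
t = -15 (t = 9 + 6*(-4) = 9 - 24 = -15)
D(a) = -15/a
(D(11/8) - 134)*(-129) = (-15/(11/8) - 134)*(-129) = (-15/(11*(1/8)) - 134)*(-129) = (-15/11/8 - 134)*(-129) = (-15*8/11 - 134)*(-129) = (-120/11 - 134)*(-129) = -1594/11*(-129) = 205626/11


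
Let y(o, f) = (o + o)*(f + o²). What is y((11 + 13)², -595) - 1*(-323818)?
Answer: 381844330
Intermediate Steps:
y(o, f) = 2*o*(f + o²) (y(o, f) = (2*o)*(f + o²) = 2*o*(f + o²))
y((11 + 13)², -595) - 1*(-323818) = 2*(11 + 13)²*(-595 + ((11 + 13)²)²) - 1*(-323818) = 2*24²*(-595 + (24²)²) + 323818 = 2*576*(-595 + 576²) + 323818 = 2*576*(-595 + 331776) + 323818 = 2*576*331181 + 323818 = 381520512 + 323818 = 381844330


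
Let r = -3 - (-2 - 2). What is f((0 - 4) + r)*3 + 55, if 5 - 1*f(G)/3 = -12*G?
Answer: -224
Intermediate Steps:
r = 1 (r = -3 - 1*(-4) = -3 + 4 = 1)
f(G) = 15 + 36*G (f(G) = 15 - (-36)*G = 15 + 36*G)
f((0 - 4) + r)*3 + 55 = (15 + 36*((0 - 4) + 1))*3 + 55 = (15 + 36*(-4 + 1))*3 + 55 = (15 + 36*(-3))*3 + 55 = (15 - 108)*3 + 55 = -93*3 + 55 = -279 + 55 = -224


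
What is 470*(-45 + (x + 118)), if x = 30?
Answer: 48410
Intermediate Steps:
470*(-45 + (x + 118)) = 470*(-45 + (30 + 118)) = 470*(-45 + 148) = 470*103 = 48410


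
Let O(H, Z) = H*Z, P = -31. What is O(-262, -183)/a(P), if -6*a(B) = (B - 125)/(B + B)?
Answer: -1486326/13 ≈ -1.1433e+5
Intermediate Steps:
a(B) = -(-125 + B)/(12*B) (a(B) = -(B - 125)/(6*(B + B)) = -(-125 + B)/(6*(2*B)) = -(-125 + B)*1/(2*B)/6 = -(-125 + B)/(12*B))
O(-262, -183)/a(P) = (-262*(-183))/(((1/12)*(125 - 1*(-31))/(-31))) = 47946/(((1/12)*(-1/31)*(125 + 31))) = 47946/(((1/12)*(-1/31)*156)) = 47946/(-13/31) = 47946*(-31/13) = -1486326/13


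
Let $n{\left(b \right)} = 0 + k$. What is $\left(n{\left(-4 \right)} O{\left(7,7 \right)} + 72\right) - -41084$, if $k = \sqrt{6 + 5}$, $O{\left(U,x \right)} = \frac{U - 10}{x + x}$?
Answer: $41156 - \frac{3 \sqrt{11}}{14} \approx 41155.0$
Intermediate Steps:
$O{\left(U,x \right)} = \frac{-10 + U}{2 x}$
$k = \sqrt{11} \approx 3.3166$
$n{\left(b \right)} = \sqrt{11}$ ($n{\left(b \right)} = 0 + \sqrt{11} = \sqrt{11}$)
$\left(n{\left(-4 \right)} O{\left(7,7 \right)} + 72\right) - -41084 = \left(\sqrt{11} \frac{-10 + 7}{2 \cdot 7} + 72\right) - -41084 = \left(\sqrt{11} \cdot \frac{1}{2} \cdot \frac{1}{7} \left(-3\right) + 72\right) + 41084 = \left(\sqrt{11} \left(- \frac{3}{14}\right) + 72\right) + 41084 = \left(- \frac{3 \sqrt{11}}{14} + 72\right) + 41084 = \left(72 - \frac{3 \sqrt{11}}{14}\right) + 41084 = 41156 - \frac{3 \sqrt{11}}{14}$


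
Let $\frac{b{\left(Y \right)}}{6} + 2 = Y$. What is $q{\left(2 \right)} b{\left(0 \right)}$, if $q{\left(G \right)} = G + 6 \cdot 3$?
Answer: $-240$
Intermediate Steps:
$b{\left(Y \right)} = -12 + 6 Y$
$q{\left(G \right)} = 18 + G$ ($q{\left(G \right)} = G + 18 = 18 + G$)
$q{\left(2 \right)} b{\left(0 \right)} = \left(18 + 2\right) \left(-12 + 6 \cdot 0\right) = 20 \left(-12 + 0\right) = 20 \left(-12\right) = -240$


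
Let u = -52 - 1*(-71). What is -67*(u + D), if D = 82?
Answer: -6767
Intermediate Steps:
u = 19 (u = -52 + 71 = 19)
-67*(u + D) = -67*(19 + 82) = -67*101 = -6767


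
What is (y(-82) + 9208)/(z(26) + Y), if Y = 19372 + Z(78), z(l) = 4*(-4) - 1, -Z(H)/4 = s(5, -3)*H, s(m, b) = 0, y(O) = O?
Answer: 9126/19355 ≈ 0.47151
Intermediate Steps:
Z(H) = 0 (Z(H) = -0*H = -4*0 = 0)
z(l) = -17 (z(l) = -16 - 1 = -17)
Y = 19372 (Y = 19372 + 0 = 19372)
(y(-82) + 9208)/(z(26) + Y) = (-82 + 9208)/(-17 + 19372) = 9126/19355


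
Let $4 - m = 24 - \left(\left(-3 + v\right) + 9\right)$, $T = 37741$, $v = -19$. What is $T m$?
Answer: $-1245453$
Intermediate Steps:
$m = -33$ ($m = 4 - \left(24 - \left(\left(-3 - 19\right) + 9\right)\right) = 4 - \left(24 - \left(-22 + 9\right)\right) = 4 - \left(24 - -13\right) = 4 - \left(24 + 13\right) = 4 - 37 = -33$)
$T m = 37741 \left(-33\right) = -1245453$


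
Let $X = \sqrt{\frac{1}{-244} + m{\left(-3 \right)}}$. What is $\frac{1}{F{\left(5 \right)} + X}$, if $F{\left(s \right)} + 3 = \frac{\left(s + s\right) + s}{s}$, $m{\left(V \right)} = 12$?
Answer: $\frac{2 \sqrt{178547}}{2927} \approx 0.28872$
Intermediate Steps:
$X = \frac{\sqrt{178547}}{122}$ ($X = \sqrt{\frac{1}{-244} + 12} = \sqrt{- \frac{1}{244} + 12} = \sqrt{\frac{2927}{244}} = \frac{\sqrt{178547}}{122} \approx 3.4635$)
$F{\left(s \right)} = 0$ ($F{\left(s \right)} = -3 + \frac{\left(s + s\right) + s}{s} = -3 + \frac{2 s + s}{s} = -3 + \frac{3 s}{s} = -3 + 3 = 0$)
$\frac{1}{F{\left(5 \right)} + X} = \frac{1}{0 + \frac{\sqrt{178547}}{122}} = \frac{1}{\frac{1}{122} \sqrt{178547}} = \frac{2 \sqrt{178547}}{2927}$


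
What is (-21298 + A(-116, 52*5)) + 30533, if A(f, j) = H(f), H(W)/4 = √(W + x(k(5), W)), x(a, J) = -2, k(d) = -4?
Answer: 9235 + 4*I*√118 ≈ 9235.0 + 43.451*I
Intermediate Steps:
H(W) = 4*√(-2 + W) (H(W) = 4*√(W - 2) = 4*√(-2 + W))
A(f, j) = 4*√(-2 + f)
(-21298 + A(-116, 52*5)) + 30533 = (-21298 + 4*√(-2 - 116)) + 30533 = (-21298 + 4*√(-118)) + 30533 = (-21298 + 4*(I*√118)) + 30533 = (-21298 + 4*I*√118) + 30533 = 9235 + 4*I*√118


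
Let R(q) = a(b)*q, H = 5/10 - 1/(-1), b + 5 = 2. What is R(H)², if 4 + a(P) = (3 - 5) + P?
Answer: 729/4 ≈ 182.25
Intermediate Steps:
b = -3 (b = -5 + 2 = -3)
a(P) = -6 + P (a(P) = -4 + ((3 - 5) + P) = -4 + (-2 + P) = -6 + P)
H = 3/2 (H = 5*(⅒) - 1*(-1) = ½ + 1 = 3/2 ≈ 1.5000)
R(q) = -9*q (R(q) = (-6 - 3)*q = -9*q)
R(H)² = (-9*3/2)² = (-27/2)² = 729/4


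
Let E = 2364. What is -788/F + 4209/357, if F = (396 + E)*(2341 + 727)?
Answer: 2970015317/251913480 ≈ 11.790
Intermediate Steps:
F = 8467680 (F = (396 + 2364)*(2341 + 727) = 2760*3068 = 8467680)
-788/F + 4209/357 = -788/8467680 + 4209/357 = -788*1/8467680 + 4209*(1/357) = -197/2116920 + 1403/119 = 2970015317/251913480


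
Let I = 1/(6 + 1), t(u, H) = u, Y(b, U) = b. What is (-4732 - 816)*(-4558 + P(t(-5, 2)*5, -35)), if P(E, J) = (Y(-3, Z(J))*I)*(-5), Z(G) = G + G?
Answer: 176931268/7 ≈ 2.5276e+7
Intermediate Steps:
Z(G) = 2*G
I = ⅐ (I = 1/7 = ⅐ ≈ 0.14286)
P(E, J) = 15/7 (P(E, J) = -3*⅐*(-5) = -3/7*(-5) = 15/7)
(-4732 - 816)*(-4558 + P(t(-5, 2)*5, -35)) = (-4732 - 816)*(-4558 + 15/7) = -5548*(-31891/7) = 176931268/7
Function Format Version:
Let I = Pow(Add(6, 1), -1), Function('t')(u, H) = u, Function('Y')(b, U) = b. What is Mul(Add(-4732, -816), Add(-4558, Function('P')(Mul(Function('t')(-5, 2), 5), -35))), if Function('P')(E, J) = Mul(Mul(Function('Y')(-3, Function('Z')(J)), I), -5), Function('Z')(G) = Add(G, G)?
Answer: Rational(176931268, 7) ≈ 2.5276e+7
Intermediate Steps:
Function('Z')(G) = Mul(2, G)
I = Rational(1, 7) (I = Pow(7, -1) = Rational(1, 7) ≈ 0.14286)
Function('P')(E, J) = Rational(15, 7) (Function('P')(E, J) = Mul(Mul(-3, Rational(1, 7)), -5) = Mul(Rational(-3, 7), -5) = Rational(15, 7))
Mul(Add(-4732, -816), Add(-4558, Function('P')(Mul(Function('t')(-5, 2), 5), -35))) = Mul(Add(-4732, -816), Add(-4558, Rational(15, 7))) = Mul(-5548, Rational(-31891, 7)) = Rational(176931268, 7)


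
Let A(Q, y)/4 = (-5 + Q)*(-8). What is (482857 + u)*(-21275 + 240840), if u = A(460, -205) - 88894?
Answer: 83303619695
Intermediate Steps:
A(Q, y) = 160 - 32*Q (A(Q, y) = 4*((-5 + Q)*(-8)) = 4*(40 - 8*Q) = 160 - 32*Q)
u = -103454 (u = (160 - 32*460) - 88894 = (160 - 14720) - 88894 = -14560 - 88894 = -103454)
(482857 + u)*(-21275 + 240840) = (482857 - 103454)*(-21275 + 240840) = 379403*219565 = 83303619695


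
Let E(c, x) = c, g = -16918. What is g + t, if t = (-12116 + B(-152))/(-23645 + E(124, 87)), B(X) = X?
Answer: -397916010/23521 ≈ -16917.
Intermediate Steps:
t = 12268/23521 (t = (-12116 - 152)/(-23645 + 124) = -12268/(-23521) = -12268*(-1/23521) = 12268/23521 ≈ 0.52158)
g + t = -16918 + 12268/23521 = -397916010/23521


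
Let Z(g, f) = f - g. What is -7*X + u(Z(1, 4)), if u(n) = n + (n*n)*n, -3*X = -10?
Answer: 20/3 ≈ 6.6667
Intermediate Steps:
X = 10/3 (X = -⅓*(-10) = 10/3 ≈ 3.3333)
u(n) = n + n³ (u(n) = n + n²*n = n + n³)
-7*X + u(Z(1, 4)) = -7*10/3 + ((4 - 1*1) + (4 - 1*1)³) = -70/3 + ((4 - 1) + (4 - 1)³) = -70/3 + (3 + 3³) = -70/3 + (3 + 27) = -70/3 + 30 = 20/3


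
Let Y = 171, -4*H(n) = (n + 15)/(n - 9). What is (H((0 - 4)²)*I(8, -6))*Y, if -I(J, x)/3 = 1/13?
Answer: 15903/364 ≈ 43.690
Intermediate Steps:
I(J, x) = -3/13
H(n) = -(15 + n)/(4*(-9 + n)) (H(n) = -(n + 15)/(4*(n - 9)) = -(15 + n)/(4*(-9 + n)))
(H((0 - 4)²)*I(8, -6))*Y = (((-15 - (0 - 4)²)/(4*(-9 + (0 - 4)²)))*(-3/13))*171 = (((-15 - 1*(-4)²)/(4*(-9 + (-4)²)))*(-3/13))*171 = (((-15 - 1*16)/(4*(-9 + 16)))*(-3/13))*171 = (((¼)*(-15 - 16)/7)*(-3/13))*171 = (((¼)*(⅐)*(-31))*(-3/13))*171 = -31/28*(-3/13)*171 = (93/364)*171 = 15903/364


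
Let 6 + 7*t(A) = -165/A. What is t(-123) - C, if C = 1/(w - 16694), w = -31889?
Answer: -9279066/13943321 ≈ -0.66548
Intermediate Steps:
t(A) = -6/7 - 165/(7*A) (t(A) = -6/7 + (-165/A)/7 = -6/7 - 165/(7*A))
C = -1/48583 (C = 1/(-31889 - 16694) = 1/(-48583) = -1/48583 ≈ -2.0583e-5)
t(-123) - C = (3/7)*(-55 - 2*(-123))/(-123) - 1*(-1/48583) = (3/7)*(-1/123)*(-55 + 246) + 1/48583 = (3/7)*(-1/123)*191 + 1/48583 = -191/287 + 1/48583 = -9279066/13943321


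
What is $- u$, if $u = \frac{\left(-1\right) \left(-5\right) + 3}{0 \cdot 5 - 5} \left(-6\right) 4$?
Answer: $- \frac{192}{5} \approx -38.4$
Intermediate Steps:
$u = \frac{192}{5}$ ($u = \frac{5 + 3}{0 - 5} \left(-6\right) 4 = \frac{8}{-5} \left(-6\right) 4 = 8 \left(- \frac{1}{5}\right) \left(-6\right) 4 = \left(- \frac{8}{5}\right) \left(-6\right) 4 = \frac{48}{5} \cdot 4 = \frac{192}{5} \approx 38.4$)
$- u = \left(-1\right) \frac{192}{5} = - \frac{192}{5}$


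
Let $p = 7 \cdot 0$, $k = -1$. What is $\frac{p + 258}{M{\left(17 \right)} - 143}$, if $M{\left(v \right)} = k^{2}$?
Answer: $- \frac{129}{71} \approx -1.8169$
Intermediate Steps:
$p = 0$
$M{\left(v \right)} = 1$ ($M{\left(v \right)} = \left(-1\right)^{2} = 1$)
$\frac{p + 258}{M{\left(17 \right)} - 143} = \frac{0 + 258}{1 - 143} = \frac{258}{-142} = 258 \left(- \frac{1}{142}\right) = - \frac{129}{71}$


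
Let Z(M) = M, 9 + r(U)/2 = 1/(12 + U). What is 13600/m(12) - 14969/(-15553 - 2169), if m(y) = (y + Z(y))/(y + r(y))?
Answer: -534626629/159498 ≈ -3351.9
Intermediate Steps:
r(U) = -18 + 2/(12 + U)
m(y) = 2*y/(y + 2*(-107 - 9*y)/(12 + y)) (m(y) = (y + y)/(y + 2*(-107 - 9*y)/(12 + y)) = (2*y)/(y + 2*(-107 - 9*y)/(12 + y)) = 2*y/(y + 2*(-107 - 9*y)/(12 + y)))
13600/m(12) - 14969/(-15553 - 2169) = 13600/((2*12*(12 + 12)/(-214 + 12² - 6*12))) - 14969/(-15553 - 2169) = 13600/((2*12*24/(-214 + 144 - 72))) - 14969/(-17722) = 13600/((2*12*24/(-142))) - 14969*(-1/17722) = 13600/((2*12*(-1/142)*24)) + 14969/17722 = 13600/(-288/71) + 14969/17722 = 13600*(-71/288) + 14969/17722 = -30175/9 + 14969/17722 = -534626629/159498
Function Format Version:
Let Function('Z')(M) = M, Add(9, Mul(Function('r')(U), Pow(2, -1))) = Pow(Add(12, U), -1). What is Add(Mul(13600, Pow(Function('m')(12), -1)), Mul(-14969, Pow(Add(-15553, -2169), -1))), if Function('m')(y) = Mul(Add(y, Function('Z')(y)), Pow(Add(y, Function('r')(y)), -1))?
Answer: Rational(-534626629, 159498) ≈ -3351.9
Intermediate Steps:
Function('r')(U) = Add(-18, Mul(2, Pow(Add(12, U), -1)))
Function('m')(y) = Mul(2, y, Pow(Add(y, Mul(2, Pow(Add(12, y), -1), Add(-107, Mul(-9, y)))), -1)) (Function('m')(y) = Mul(Add(y, y), Pow(Add(y, Mul(2, Pow(Add(12, y), -1), Add(-107, Mul(-9, y)))), -1)) = Mul(Mul(2, y), Pow(Add(y, Mul(2, Pow(Add(12, y), -1), Add(-107, Mul(-9, y)))), -1)) = Mul(2, y, Pow(Add(y, Mul(2, Pow(Add(12, y), -1), Add(-107, Mul(-9, y)))), -1)))
Add(Mul(13600, Pow(Function('m')(12), -1)), Mul(-14969, Pow(Add(-15553, -2169), -1))) = Add(Mul(13600, Pow(Mul(2, 12, Pow(Add(-214, Pow(12, 2), Mul(-6, 12)), -1), Add(12, 12)), -1)), Mul(-14969, Pow(Add(-15553, -2169), -1))) = Add(Mul(13600, Pow(Mul(2, 12, Pow(Add(-214, 144, -72), -1), 24), -1)), Mul(-14969, Pow(-17722, -1))) = Add(Mul(13600, Pow(Mul(2, 12, Pow(-142, -1), 24), -1)), Mul(-14969, Rational(-1, 17722))) = Add(Mul(13600, Pow(Mul(2, 12, Rational(-1, 142), 24), -1)), Rational(14969, 17722)) = Add(Mul(13600, Pow(Rational(-288, 71), -1)), Rational(14969, 17722)) = Add(Mul(13600, Rational(-71, 288)), Rational(14969, 17722)) = Add(Rational(-30175, 9), Rational(14969, 17722)) = Rational(-534626629, 159498)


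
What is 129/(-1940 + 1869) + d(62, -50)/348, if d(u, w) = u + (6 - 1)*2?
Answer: -3315/2059 ≈ -1.6100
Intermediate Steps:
d(u, w) = 10 + u (d(u, w) = u + 5*2 = u + 10 = 10 + u)
129/(-1940 + 1869) + d(62, -50)/348 = 129/(-1940 + 1869) + (10 + 62)/348 = 129/(-71) + 72*(1/348) = 129*(-1/71) + 6/29 = -129/71 + 6/29 = -3315/2059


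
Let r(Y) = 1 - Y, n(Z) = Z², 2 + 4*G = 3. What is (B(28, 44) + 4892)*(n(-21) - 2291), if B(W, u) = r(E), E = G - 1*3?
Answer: -18114275/2 ≈ -9.0571e+6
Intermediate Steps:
G = ¼ (G = -½ + (¼)*3 = -½ + ¾ = ¼ ≈ 0.25000)
E = -11/4 (E = ¼ - 1*3 = ¼ - 3 = -11/4 ≈ -2.7500)
B(W, u) = 15/4 (B(W, u) = 1 - 1*(-11/4) = 1 + 11/4 = 15/4)
(B(28, 44) + 4892)*(n(-21) - 2291) = (15/4 + 4892)*((-21)² - 2291) = 19583*(441 - 2291)/4 = (19583/4)*(-1850) = -18114275/2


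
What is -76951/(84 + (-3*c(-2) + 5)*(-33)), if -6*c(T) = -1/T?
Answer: 43972/51 ≈ 862.20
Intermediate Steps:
c(T) = 1/(6*T) (c(T) = -(-1)/(6*T) = 1/(6*T))
-76951/(84 + (-3*c(-2) + 5)*(-33)) = -76951/(84 + (-1/(2*(-2)) + 5)*(-33)) = -76951/(84 + (-(-1)/(2*2) + 5)*(-33)) = -76951/(84 + (-3*(-1/12) + 5)*(-33)) = -76951/(84 + (¼ + 5)*(-33)) = -76951/(84 + (21/4)*(-33)) = -76951/(84 - 693/4) = -76951/(-357/4) = -76951*(-4/357) = 43972/51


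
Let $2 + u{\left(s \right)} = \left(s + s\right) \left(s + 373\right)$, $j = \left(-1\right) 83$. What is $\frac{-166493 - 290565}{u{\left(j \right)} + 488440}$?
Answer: $- \frac{228529}{220149} \approx -1.0381$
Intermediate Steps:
$j = -83$
$u{\left(s \right)} = -2 + 2 s \left(373 + s\right)$ ($u{\left(s \right)} = -2 + \left(s + s\right) \left(s + 373\right) = -2 + 2 s \left(373 + s\right)$)
$\frac{-166493 - 290565}{u{\left(j \right)} + 488440} = \frac{-166493 - 290565}{\left(-2 + 2 \left(-83\right)^{2} + 746 \left(-83\right)\right) + 488440} = - \frac{457058}{\left(-2 + 2 \cdot 6889 - 61918\right) + 488440} = - \frac{457058}{\left(-2 + 13778 - 61918\right) + 488440} = - \frac{457058}{-48142 + 488440} = - \frac{457058}{440298} = \left(-457058\right) \frac{1}{440298} = - \frac{228529}{220149}$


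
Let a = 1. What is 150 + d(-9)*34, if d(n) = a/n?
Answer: 1316/9 ≈ 146.22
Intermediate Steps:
d(n) = 1/n
150 + d(-9)*34 = 150 + 34/(-9) = 150 - ⅑*34 = 150 - 34/9 = 1316/9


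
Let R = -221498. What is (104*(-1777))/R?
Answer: 92404/110749 ≈ 0.83436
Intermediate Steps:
(104*(-1777))/R = (104*(-1777))/(-221498) = -184808*(-1/221498) = 92404/110749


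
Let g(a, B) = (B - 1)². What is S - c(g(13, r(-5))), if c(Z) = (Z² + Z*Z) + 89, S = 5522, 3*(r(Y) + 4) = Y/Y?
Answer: 363241/81 ≈ 4484.5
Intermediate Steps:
r(Y) = -11/3 (r(Y) = -4 + (Y/Y)/3 = -4 + (⅓)*1 = -4 + ⅓ = -11/3)
g(a, B) = (-1 + B)²
c(Z) = 89 + 2*Z² (c(Z) = (Z² + Z²) + 89 = 2*Z² + 89 = 89 + 2*Z²)
S - c(g(13, r(-5))) = 5522 - (89 + 2*((-1 - 11/3)²)²) = 5522 - (89 + 2*((-14/3)²)²) = 5522 - (89 + 2*(196/9)²) = 5522 - (89 + 2*(38416/81)) = 5522 - (89 + 76832/81) = 5522 - 1*84041/81 = 5522 - 84041/81 = 363241/81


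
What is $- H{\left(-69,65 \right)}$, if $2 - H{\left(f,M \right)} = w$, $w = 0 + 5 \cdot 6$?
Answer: $28$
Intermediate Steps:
$w = 30$ ($w = 0 + 30 = 30$)
$H{\left(f,M \right)} = -28$ ($H{\left(f,M \right)} = 2 - 30 = -28$)
$- H{\left(-69,65 \right)} = \left(-1\right) \left(-28\right) = 28$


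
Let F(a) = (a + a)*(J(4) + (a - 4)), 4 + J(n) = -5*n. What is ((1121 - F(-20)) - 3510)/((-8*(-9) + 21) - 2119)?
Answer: 4309/2026 ≈ 2.1269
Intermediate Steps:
J(n) = -4 - 5*n
F(a) = 2*a*(-28 + a) (F(a) = (a + a)*((-4 - 5*4) + (a - 4)) = (2*a)*((-4 - 20) + (-4 + a)) = (2*a)*(-24 + (-4 + a)) = (2*a)*(-28 + a) = 2*a*(-28 + a))
((1121 - F(-20)) - 3510)/((-8*(-9) + 21) - 2119) = ((1121 - 2*(-20)*(-28 - 20)) - 3510)/((-8*(-9) + 21) - 2119) = ((1121 - 2*(-20)*(-48)) - 3510)/((72 + 21) - 2119) = ((1121 - 1*1920) - 3510)/(93 - 2119) = ((1121 - 1920) - 3510)/(-2026) = (-799 - 3510)*(-1/2026) = -4309*(-1/2026) = 4309/2026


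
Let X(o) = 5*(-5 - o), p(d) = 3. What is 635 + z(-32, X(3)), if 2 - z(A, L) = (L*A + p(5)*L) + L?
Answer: -483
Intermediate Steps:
X(o) = -25 - 5*o
z(A, L) = 2 - 4*L - A*L (z(A, L) = 2 - ((L*A + 3*L) + L) = 2 - ((A*L + 3*L) + L) = 2 - ((3*L + A*L) + L) = 2 - (4*L + A*L) = 2 + (-4*L - A*L) = 2 - 4*L - A*L)
635 + z(-32, X(3)) = 635 + (2 - 4*(-25 - 5*3) - 1*(-32)*(-25 - 5*3)) = 635 + (2 - 4*(-25 - 15) - 1*(-32)*(-25 - 15)) = 635 + (2 - 4*(-40) - 1*(-32)*(-40)) = 635 + (2 + 160 - 1280) = 635 - 1118 = -483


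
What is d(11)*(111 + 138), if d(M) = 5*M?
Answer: 13695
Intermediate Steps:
d(11)*(111 + 138) = (5*11)*(111 + 138) = 55*249 = 13695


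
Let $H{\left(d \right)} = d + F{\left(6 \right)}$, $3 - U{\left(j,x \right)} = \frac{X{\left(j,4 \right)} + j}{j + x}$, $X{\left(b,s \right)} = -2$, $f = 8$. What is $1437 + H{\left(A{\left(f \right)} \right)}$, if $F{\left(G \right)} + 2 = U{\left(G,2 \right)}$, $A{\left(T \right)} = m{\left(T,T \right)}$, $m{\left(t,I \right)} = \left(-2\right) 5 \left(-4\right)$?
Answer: $\frac{2955}{2} \approx 1477.5$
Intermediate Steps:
$m{\left(t,I \right)} = 40$ ($m{\left(t,I \right)} = \left(-10\right) \left(-4\right) = 40$)
$A{\left(T \right)} = 40$
$U{\left(j,x \right)} = 3 - \frac{-2 + j}{j + x}$
$F{\left(G \right)} = -2 + \frac{8 + 2 G}{2 + G}$ ($F{\left(G \right)} = -2 + \frac{2 + 2 G + 3 \cdot 2}{G + 2} = -2 + \frac{2 + 2 G + 6}{2 + G} = -2 + \frac{8 + 2 G}{2 + G}$)
$H{\left(d \right)} = \frac{1}{2} + d$ ($H{\left(d \right)} = d + \frac{4}{2 + 6} = d + \frac{4}{8} = d + 4 \cdot \frac{1}{8} = d + \frac{1}{2} = \frac{1}{2} + d$)
$1437 + H{\left(A{\left(f \right)} \right)} = 1437 + \left(\frac{1}{2} + 40\right) = 1437 + \frac{81}{2} = \frac{2955}{2}$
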